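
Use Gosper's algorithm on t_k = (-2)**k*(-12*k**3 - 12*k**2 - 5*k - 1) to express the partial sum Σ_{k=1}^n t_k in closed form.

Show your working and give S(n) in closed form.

S(n) = 2*(-2)**n*n*(-4*n**2 - 8*n - 3)

r(k) = 2*(-12*k**3 - 48*k**2 - 65*k - 30)/(12*k**3 + 12*k**2 + 5*k + 1) after simplifying.
So A=-2 and B=1, with C=k**3 + k**2 + 5*k/12 + 1/12.
Need (-2)·f(k+1) − (1)·f(k) = k**3 + k**2 + 5*k/12 + 1/12.
deg f ≤ 3 (via 0,0,3).
A polynomial solution: f(k) = -(k - 1)*(2*k - 1)*(2*k + 1)/12.
Certificate R = B(k−1)f/C = -(k - 1)*(2*k - 1)/(6*k**2 + 3*k + 1) gives s_k = (-2)**k*(4*k**3 - 4*k**2 - k + 1).
s_(k+1) − s_k = (-2)**k*(-12*k**3 - 12*k**2 - 5*k - 1) = t_k.
Telescope: S(n) = s_(n+1) − s_(1) = 2*(-2)**n*n*(-4*n**2 - 8*n - 3) − (0) = 2*(-2)**n*n*(-4*n**2 - 8*n - 3).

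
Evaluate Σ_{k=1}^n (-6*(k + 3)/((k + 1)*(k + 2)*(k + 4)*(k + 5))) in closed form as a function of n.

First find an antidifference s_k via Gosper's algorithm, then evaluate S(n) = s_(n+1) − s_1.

The ratio is (k + 1)*(k + 4)**2/((k + 3)**2*(k + 6)).
Normal form (A,B,C) = (k + 1, k + 6, k**2 + 6*k + 9).
Set up (k + 1)·f(k+1) − (k + 5)·f(k) − (k**2 + 6*k + 9) = 0.
deg f ≤ 4 (via 1,1,2).
Match coefficients ⇒ f(k) = k*(k + 2)*(k + 3)*(k + 5)/8.
Then R = B(k−1)f/C = k*(k + 2)*(k + 5)**2/(8*(k + 3)), so s_k = R(k)·t_k = 3*k*(-k - 5)/(4*(k**2 + 5*k + 4)).
Δs = 6*(-k - 3)/(k**4 + 12*k**3 + 49*k**2 + 78*k + 40), as required.
s_(n+1) = 3*(-n**2 - 7*n - 6)/(4*(n**2 + 7*n + 10)) and s_(1) = -9/20, so S(n) = 3*n*(-n - 7)/(10*(n**2 + 7*n + 10)).

S(n) = 3*n*(-n - 7)/(10*(n**2 + 7*n + 10))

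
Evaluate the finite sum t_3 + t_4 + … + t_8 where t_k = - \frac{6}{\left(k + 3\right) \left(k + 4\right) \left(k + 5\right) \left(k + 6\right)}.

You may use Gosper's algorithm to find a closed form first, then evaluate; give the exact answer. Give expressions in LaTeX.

Σ = -11/2184

r(k) = (k + 3)/(k + 7) after simplifying.
So A=k + 3 and B=k + 7, with C=1.
f must satisfy (k + 3)·f(k+1) − (k + 6)·f(k) = 1.
From deg A=1, deg B=1, deg C=0: d=3.
A polynomial solution: f(k) = k*(k**2 + 12*k + 47)/180.
Certificate R = B(k−1)f/C = k*(k + 6)*(k**2 + 12*k + 47)/180 gives s_k = k*(-k**2 - 12*k - 47)/(30*(k + 3)*(k + 4)*(k + 5)).
Verify: -6/(k**4 + 18*k**3 + 119*k**2 + 342*k + 360) matches t_k.
Sum = s_(9) − s_(3); s_(9) = -59/1820, s_(3) = -23/840 ⇒ -11/2184.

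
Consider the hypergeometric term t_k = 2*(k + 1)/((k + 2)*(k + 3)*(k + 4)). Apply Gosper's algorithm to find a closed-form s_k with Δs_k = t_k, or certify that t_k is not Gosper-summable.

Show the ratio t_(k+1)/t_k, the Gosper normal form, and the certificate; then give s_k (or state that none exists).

s_k = k*(k + 1)/(2*(k + 2)*(k + 3))

t_(k+1)/t_k = (k + 2)**2/((k + 1)*(k + 5)).
So A=k + 2 and B=k + 5, with C=k + 1.
Need (k + 2)·f(k+1) − (k + 4)·f(k) = k + 1.
Degrees (1,1,1) ⇒ d ≤ 2.
Match coefficients ⇒ f(k) = k*(k + 1)/4.
Get s_k = R·t_k = k*(k + 1)/(2*(k + 2)*(k + 3)) with R(k) = B(k−1)f(k)/C(k) = k*(k + 4)/4.
Check: Δs_k = 2*(k + 1)/(k**3 + 9*k**2 + 26*k + 24). ✓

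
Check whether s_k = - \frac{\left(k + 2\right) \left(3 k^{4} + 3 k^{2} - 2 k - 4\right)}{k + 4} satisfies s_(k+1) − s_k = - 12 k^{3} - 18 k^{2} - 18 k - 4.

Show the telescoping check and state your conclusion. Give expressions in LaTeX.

s_(k+1) = (k + 3)*(2*k - 3*(k + 1)**4 - 3*(k + 1)**2 + 6)/(k + 5)
s_(k+1) − s_k = 4*(-3*k**5 - 27*k**4 - 72*k**3 - 88*k**2 - 60*k - 10)/(k**2 + 9*k + 20)
(s_(k+1) − s_k) − t_k = 2*(9*k**4 + 66*k**3 + 87*k**2 + 78*k + 20)/(k**2 + 9*k + 20)

Invalid: residual \frac{2 \left(9 k^{4} + 66 k^{3} + 87 k^{2} + 78 k + 20\right)}{k^{2} + 9 k + 20} ≠ 0.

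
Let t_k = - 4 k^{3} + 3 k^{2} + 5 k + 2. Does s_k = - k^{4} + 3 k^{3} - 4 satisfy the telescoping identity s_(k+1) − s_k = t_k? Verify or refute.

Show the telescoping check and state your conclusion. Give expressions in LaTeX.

valid (s_(k+1) − s_k reduces to t_k)

s_(k+1) = -(k + 1)**4 + 3*(k + 1)**3 - 4
s_(k+1) − s_k = -4*k**3 + 3*k**2 + 5*k + 2
(s_(k+1) − s_k) − t_k = 0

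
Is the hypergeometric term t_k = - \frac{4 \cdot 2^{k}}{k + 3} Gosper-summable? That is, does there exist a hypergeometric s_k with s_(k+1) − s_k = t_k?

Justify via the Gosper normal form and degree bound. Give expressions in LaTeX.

Ratio r(k) = 2*(k + 3)/(k + 4).
Factor: A=2*k + 6; B=k + 4; C=1.
Need (2*k + 6)·f(k+1) − (k + 3)·f(k) = 1.
deg f ≤ -1 (via 1,1,0).
d = -1 < 0 ⇒ no nonzero polynomial f; not summable.

No — key equation has no polynomial f.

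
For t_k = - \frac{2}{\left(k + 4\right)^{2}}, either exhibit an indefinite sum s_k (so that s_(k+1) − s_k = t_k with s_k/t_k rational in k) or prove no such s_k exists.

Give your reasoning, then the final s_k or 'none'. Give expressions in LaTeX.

Ratio r(k) = (k + 4)**2/(k + 5)**2.
Take A(k)=k**2 + 8*k + 16, B(k)=k**2 + 10*k + 25, C(k)=1.
f must satisfy (k**2 + 8*k + 16)·f(k+1) − (k**2 + 8*k + 16)·f(k) = 1.
Bound: deg f ≤ 0.
Generic f = c0 gives residual -1; -1 = 0 cannot hold, so t_k is not Gosper-summable.

none (Gosper's algorithm certifies no s_k)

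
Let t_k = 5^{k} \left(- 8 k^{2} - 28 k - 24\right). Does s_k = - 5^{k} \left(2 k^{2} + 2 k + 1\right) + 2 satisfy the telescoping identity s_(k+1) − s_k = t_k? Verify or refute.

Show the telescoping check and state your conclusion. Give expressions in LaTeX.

Valid — Δs_k = t_k.

s_(k+1) = -5*5**k*(2*k + 2*(k + 1)**2 + 3) + 2
s_(k+1) − s_k = 5**k*(-8*k**2 - 28*k - 24)
(s_(k+1) − s_k) − t_k = 0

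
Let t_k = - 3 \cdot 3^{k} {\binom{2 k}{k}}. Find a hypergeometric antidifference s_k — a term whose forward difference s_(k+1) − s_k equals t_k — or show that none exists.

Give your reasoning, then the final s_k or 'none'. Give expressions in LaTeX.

t_(k+1)/t_k = 6*(2*k + 1)/(k + 1).
So A=12*k + 6 and B=k + 1, with C=1.
f must satisfy (12*k + 6)·f(k+1) − (k)·f(k) = 1.
From deg A=1, deg B=1, deg C=0: d=-1.
Bound -1 < 0, so the key equation has no polynomial solution.

none — t_k is not Gosper-summable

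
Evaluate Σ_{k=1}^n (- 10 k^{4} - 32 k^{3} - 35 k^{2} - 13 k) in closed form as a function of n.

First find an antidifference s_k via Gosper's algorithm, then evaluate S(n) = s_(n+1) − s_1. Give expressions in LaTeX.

Ratio r(k) = (10*k**3 + 62*k**2 + 129*k + 90)/(k*(10*k**2 + 22*k + 13)).
Take A(k)=1, B(k)=1, C(k)=k**4 + 16*k**3/5 + 7*k**2/2 + 13*k/10.
Solve (1)·f(k+1) − (1)·f(k) = k**4 + 16*k**3/5 + 7*k**2/2 + 13*k/10.
d = 5 from the (0,0,4) case.
Match coefficients ⇒ f(k) = k*(k - 1)*(k + 1)**2*(2*k + 1)/10.
R(k) = B(k−1)·f(k)/C(k) = (k - 1)*(k + 1)*(2*k + 1)/(10*k**2 + 22*k + 13); s_k = R·t_k = k*(-2*k**4 - 3*k**3 + k**2 + 3*k + 1).
Check: Δs_k = k*(-10*k**3 - 32*k**2 - 35*k - 13). ✓
Evaluate: s_(n+1) = n*(-2*n**4 - 13*n**3 - 31*n**2 - 32*n - 12); subtract s_(1) = 0 ⇒ S(n) = n*(-2*n**4 - 13*n**3 - 31*n**2 - 32*n - 12).

S(n) = n \left(- 2 n^{4} - 13 n^{3} - 31 n^{2} - 32 n - 12\right)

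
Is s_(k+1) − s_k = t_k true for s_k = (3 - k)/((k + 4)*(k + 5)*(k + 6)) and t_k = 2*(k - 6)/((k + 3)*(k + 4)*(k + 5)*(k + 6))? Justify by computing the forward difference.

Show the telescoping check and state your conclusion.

s_(k+1) = (2 - k)/((k + 5)*(k + 6)*(k + 7))
s_(k+1) − s_k = (2*k - 13)/(k**4 + 22*k**3 + 179*k**2 + 638*k + 840)
(s_(k+1) − s_k) − t_k = 9*(5 - k)/(k**5 + 25*k**4 + 245*k**3 + 1175*k**2 + 2754*k + 2520)

Invalid: residual 9*(5 - k)/(k**5 + 25*k**4 + 245*k**3 + 1175*k**2 + 2754*k + 2520) ≠ 0.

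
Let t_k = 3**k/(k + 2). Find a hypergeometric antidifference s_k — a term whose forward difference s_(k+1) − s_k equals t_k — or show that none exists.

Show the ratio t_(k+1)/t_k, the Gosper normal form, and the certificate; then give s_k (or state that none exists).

r(k) = 3*(k + 2)/(k + 3) after simplifying.
Take A(k)=3*k + 6, B(k)=k + 3, C(k)=1.
f must satisfy (3*k + 6)·f(k+1) − (k + 2)·f(k) = 1.
From deg A=1, deg B=1, deg C=0: d=-1.
Bound -1 < 0, so the key equation has no polynomial solution.

not Gosper-summable; s_k does not exist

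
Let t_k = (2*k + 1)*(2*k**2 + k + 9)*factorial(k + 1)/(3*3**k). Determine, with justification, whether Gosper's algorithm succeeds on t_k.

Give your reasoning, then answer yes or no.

Yes. s_k = (2*k - 1)*(2*k + 1)*factorial(k + 1)/3**k.

Compute t_(k+1)/t_k: get (k + 2)*(2*k + 3)*(k + 2*(k + 1)**2 + 10)/(3*(2*k + 1)*(2*k**2 + k + 9)).
A = k/3 + 2/3, B = 1, C = k**3 + k**2 + 19*k/4 + 9/4.
Need (k/3 + 2/3)·f(k+1) − (1)·f(k) = k**3 + k**2 + 19*k/4 + 9/4.
d = 2 from the (1,0,3) case.
Solving with deg f ≤ 2: f(k) = 3*(2*k - 1)*(2*k + 1)/4.
R(k) = B(k−1)·f(k)/C(k) = 3*(2*k - 1)/(2*k**2 + k + 9); s_k = R·t_k = (2*k - 1)*(2*k + 1)*factorial(k + 1)/3**k.
Δs = (2*k + 1)*(2*k**2 + k + 9)*factorial(k + 1)/(3*3**k), as required.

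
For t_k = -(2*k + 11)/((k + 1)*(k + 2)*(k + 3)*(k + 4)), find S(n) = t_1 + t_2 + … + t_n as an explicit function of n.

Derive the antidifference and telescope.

S(n) = n*(-5*n**2 - 45*n - 106)/(24*(n**3 + 9*n**2 + 26*n + 24))

Compute t_(k+1)/t_k: get (k + 1)*(2*k + 13)/((k + 5)*(2*k + 11)).
Take A(k)=k + 1, B(k)=k + 5, C(k)=k + 11/2.
Solve (k + 1)·f(k+1) − (k + 4)·f(k) = k + 11/2.
From deg A=1, deg B=1, deg C=1: d=3.
A polynomial solution: f(k) = k*(2*k**2 + 12*k + 19)/6.
R(k) = B(k−1)·f(k)/C(k) = k*(k + 4)*(2*k**2 + 12*k + 19)/(3*(2*k + 11)); s_k = R·t_k = k*(-2*k**2 - 12*k - 19)/(3*(k + 1)*(k + 2)*(k + 3)).
s_(k+1) − s_k = (-2*k - 11)/(k**4 + 10*k**3 + 35*k**2 + 50*k + 24) = t_k.
Σ_(k=1)^n t_k = s_(n+1) − s_(1) = ((-2*n**3 - 18*n**2 - 49*n - 33)/(3*(n**3 + 9*n**2 + 26*n + 24))) − (-11/24), i.e. n*(-5*n**2 - 45*n - 106)/(24*(n**3 + 9*n**2 + 26*n + 24)).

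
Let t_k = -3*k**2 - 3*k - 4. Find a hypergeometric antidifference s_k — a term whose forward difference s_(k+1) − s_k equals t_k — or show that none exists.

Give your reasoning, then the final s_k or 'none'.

s_k = k*(-k**2 - 3)

Step 1: r(k) = (3*k**2 + 9*k + 10)/(3*k**2 + 3*k + 4).
Take A(k)=1, B(k)=1, C(k)=k**2 + k + 4/3.
Key eq: (1)·f(k+1) = (1)·f(k) + (k**2 + k + 4/3).
Bound: deg f ≤ 3.
Solve for f: f(k) = k*(k**2 + 3)/3 (degree 3 ≤ 3).
Get s_k = R·t_k = k*(-k**2 - 3) with R(k) = B(k−1)f(k)/C(k) = k*(k**2 + 3)/(3*k**2 + 3*k + 4).
Check: Δs_k = -3*k**2 - 3*k - 4. ✓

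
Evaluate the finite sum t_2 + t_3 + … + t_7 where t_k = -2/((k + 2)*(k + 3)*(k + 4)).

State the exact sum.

Σ = -9/220

Compute t_(k+1)/t_k: get (k + 2)/(k + 5).
A = k + 2, B = k + 5, C = 1.
f must satisfy (k + 2)·f(k+1) − (k + 4)·f(k) = 1.
deg f ≤ 2 (via 1,1,0).
Solve for f: f(k) = k*(k + 5)/12 (degree 2 ≤ 2).
Get s_k = R·t_k = k*(-k - 5)/(6*(k + 2)*(k + 3)) with R(k) = B(k−1)f(k)/C(k) = k*(k + 4)*(k + 5)/12.
s_(k+1) − s_k = -2/(k**3 + 9*k**2 + 26*k + 24) = t_k.
Evaluate s at k=8 and k=2: -26/165 and -7/60; difference -9/220.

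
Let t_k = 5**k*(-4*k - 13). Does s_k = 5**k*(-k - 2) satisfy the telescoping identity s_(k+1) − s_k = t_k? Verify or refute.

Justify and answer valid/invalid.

Valid — Δs_k = t_k.

s_(k+1) = 5**(k + 1)*(-k - 3)
s_(k+1) − s_k = 5**k*(-4*k - 13)
(s_(k+1) − s_k) − t_k = 0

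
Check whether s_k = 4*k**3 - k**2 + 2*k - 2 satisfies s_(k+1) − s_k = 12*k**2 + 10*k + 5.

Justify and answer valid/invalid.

valid; difference matches t_k

s_(k+1) = 2*k + 4*(k + 1)**3 - (k + 1)**2
s_(k+1) − s_k = 12*k**2 + 10*k + 5
(s_(k+1) − s_k) − t_k = 0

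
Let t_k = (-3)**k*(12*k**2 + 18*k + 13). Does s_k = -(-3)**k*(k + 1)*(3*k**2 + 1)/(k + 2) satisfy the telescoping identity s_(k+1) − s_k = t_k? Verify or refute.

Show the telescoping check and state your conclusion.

Invalid: residual (-3)**k*(-12*k**3 - 45*k**2 - 49*k - 27)/(k**2 + 5*k + 6) ≠ 0.

s_(k+1) = 3*(-3)**k*(k + 2)*(3*(k + 1)**2 + 1)/(k + 3)
s_(k+1) − s_k = (-3)**k*(12*k**4 + 66*k**3 + 130*k**2 + 124*k + 51)/(k**2 + 5*k + 6)
(s_(k+1) − s_k) − t_k = (-3)**k*(-12*k**3 - 45*k**2 - 49*k - 27)/(k**2 + 5*k + 6)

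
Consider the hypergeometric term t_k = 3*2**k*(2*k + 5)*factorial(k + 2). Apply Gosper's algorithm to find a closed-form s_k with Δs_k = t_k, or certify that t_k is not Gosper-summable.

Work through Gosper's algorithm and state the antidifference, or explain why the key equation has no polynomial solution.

The ratio is 2*(k + 3)*(2*k + 7)/(2*k + 5).
Factor: A=2*k + 6; B=1; C=k + 5/2.
Need (2*k + 6)·f(k+1) − (1)·f(k) = k + 5/2.
deg f ≤ 0 (via 1,0,1).
A polynomial solution: f(k) = 1/2.
Get s_k = R·t_k = 3*2**k*factorial(k + 2) with R(k) = B(k−1)f(k)/C(k) = 1/(2*k + 5).
Verify: 3*2**k*(2*k + 5)*factorial(k + 2) matches t_k.

s_k = 3*2**k*factorial(k + 2)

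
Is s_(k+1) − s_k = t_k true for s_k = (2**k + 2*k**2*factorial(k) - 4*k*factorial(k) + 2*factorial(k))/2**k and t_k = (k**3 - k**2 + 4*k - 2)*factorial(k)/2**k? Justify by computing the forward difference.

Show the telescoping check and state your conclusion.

Valid — Δs_k = t_k.

s_(k+1) = (2**k + k**3*factorial(k) + k**2*factorial(k))/2**k
s_(k+1) − s_k = (k**3 - k**2 + 4*k - 2)*factorial(k)/2**k
(s_(k+1) − s_k) − t_k = 0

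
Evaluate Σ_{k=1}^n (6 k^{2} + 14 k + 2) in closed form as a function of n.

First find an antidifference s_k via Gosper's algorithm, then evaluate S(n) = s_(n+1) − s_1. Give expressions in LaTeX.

S(n) = 2 n \left(n^{2} + 5 n + 5\right)

The ratio is (3*k**2 + 13*k + 11)/(3*k**2 + 7*k + 1).
Gosper form: A/B · C(k+1)/C(k) with A=1, B=1, C=k**2 + 7*k/3 + 1/3.
Need (1)·f(k+1) − (1)·f(k) = k**2 + 7*k/3 + 1/3.
d = 3 from the (0,0,2) case.
A polynomial solution: f(k) = k*(k**2 + 2*k - 2)/3.
R(k) = B(k−1)·f(k)/C(k) = k*(k**2 + 2*k - 2)/(3*k**2 + 7*k + 1); s_k = R·t_k = 2*k*(k**2 + 2*k - 2).
s_(k+1) − s_k = 6*k**2 + 14*k + 2 = t_k.
Evaluate: s_(n+1) = 2*n**3 + 10*n**2 + 10*n + 2; subtract s_(1) = 2 ⇒ S(n) = 2*n*(n**2 + 5*n + 5).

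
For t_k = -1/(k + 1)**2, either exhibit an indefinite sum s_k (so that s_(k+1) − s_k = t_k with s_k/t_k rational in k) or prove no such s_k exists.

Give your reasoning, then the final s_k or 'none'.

not Gosper-summable; s_k does not exist

t_(k+1)/t_k = (k + 1)**2/(k + 2)**2.
Take A(k)=k**2 + 2*k + 1, B(k)=k**2 + 4*k + 4, C(k)=1.
Key eq: (k**2 + 2*k + 1)·f(k+1) = (k**2 + 2*k + 1)·f(k) + (1).
d = 0 from the (2,2,0) case.
Write f(k) = c0. Then LHS − RHS = -1, requiring -1 = 0: contradictory. No certificate.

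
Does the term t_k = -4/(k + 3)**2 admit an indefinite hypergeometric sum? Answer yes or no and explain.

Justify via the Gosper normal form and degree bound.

No — key equation has no polynomial f.

Compute t_(k+1)/t_k: get (k + 3)**2/(k + 4)**2.
Factor: A=k**2 + 6*k + 9; B=k**2 + 8*k + 16; C=1.
Set up (k**2 + 6*k + 9)·f(k+1) − (k**2 + 6*k + 9)·f(k) − (1) = 0.
deg f ≤ 0 (via 2,2,0).
Write f(k) = c0. Then LHS − RHS = -1, requiring -1 = 0: contradictory. No certificate.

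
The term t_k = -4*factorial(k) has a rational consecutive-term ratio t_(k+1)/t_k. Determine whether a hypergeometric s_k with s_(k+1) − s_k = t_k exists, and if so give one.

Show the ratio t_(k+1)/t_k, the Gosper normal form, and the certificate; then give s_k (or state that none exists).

The ratio is k + 1.
Factor: A=k + 1; B=1; C=1.
Solve (k + 1)·f(k+1) − (1)·f(k) = 1.
Bound: deg f ≤ -1.
Bound -1 < 0, so the key equation has no polynomial solution.

not Gosper-summable; s_k does not exist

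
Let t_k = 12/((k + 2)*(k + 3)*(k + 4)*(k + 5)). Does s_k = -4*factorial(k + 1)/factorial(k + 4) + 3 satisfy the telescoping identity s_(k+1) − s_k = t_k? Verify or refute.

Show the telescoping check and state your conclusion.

s_(k+1) = -4*factorial(k + 2)/factorial(k + 5) + 3
s_(k+1) − s_k = 12/((k + 2)*(k + 3)*(k + 4)*(k + 5))
(s_(k+1) − s_k) − t_k = 0

valid (s_(k+1) − s_k reduces to t_k)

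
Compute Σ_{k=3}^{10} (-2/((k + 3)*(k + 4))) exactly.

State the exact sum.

Compute t_(k+1)/t_k: get (k + 3)/(k + 5).
Gosper form: A/B · C(k+1)/C(k) with A=k + 3, B=k + 5, C=1.
f must satisfy (k + 3)·f(k+1) − (k + 4)·f(k) = 1.
Degrees (1,1,0) ⇒ d ≤ 1.
Coefficient equations give f(k) = k/3.
So s_k = (B(k−1)f/C)·t_k = (k*(k + 4)/3)·t_k = -2*k/(3*k + 9).
Check: Δs_k = -2/(k**2 + 7*k + 12). ✓
Telescoping: Σ = s_(11) − s_(3) = -11/21 − (-1/3) = -4/21.

Σ = -4/21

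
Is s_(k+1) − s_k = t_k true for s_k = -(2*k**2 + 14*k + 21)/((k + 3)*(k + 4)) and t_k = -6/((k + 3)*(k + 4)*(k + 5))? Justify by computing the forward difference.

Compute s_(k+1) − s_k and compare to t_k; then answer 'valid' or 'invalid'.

valid; difference matches t_k

s_(k+1) = (-14*k - 2*(k + 1)**2 - 35)/((k + 4)*(k + 5))
s_(k+1) − s_k = -6/(k**3 + 12*k**2 + 47*k + 60)
(s_(k+1) − s_k) − t_k = 0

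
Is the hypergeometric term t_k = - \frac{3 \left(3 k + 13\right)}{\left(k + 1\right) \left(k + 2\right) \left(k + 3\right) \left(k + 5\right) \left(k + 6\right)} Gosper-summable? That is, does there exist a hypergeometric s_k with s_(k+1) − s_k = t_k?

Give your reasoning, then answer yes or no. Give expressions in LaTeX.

Yes. s_k = \frac{3 k \left(- k^{2} - 8 k - 17\right)}{10 \left(k^{3} + 8 k^{2} + 17 k + 10\right)}.

Ratio r(k) = (k + 1)*(k + 5)*(3*k + 16)/((k + 4)*(k + 7)*(3*k + 13)).
Gosper form: A/B · C(k+1)/C(k) with A=k + 1, B=k + 7, C=k**2 + 25*k/3 + 52/3.
Solve (k + 1)·f(k+1) − (k + 6)·f(k) = k**2 + 25*k/3 + 52/3.
Degrees (1,1,2) ⇒ d ≤ 5.
Solve for f: f(k) = k*(k + 3)*(k + 4)*(k**2 + 8*k + 17)/30 (degree 5 ≤ 5).
Get s_k = R·t_k = 3*k*(-k**2 - 8*k - 17)/(10*(k**3 + 8*k**2 + 17*k + 10)) with R(k) = B(k−1)f(k)/C(k) = k*(k + 3)*(k + 6)*(k**2 + 8*k + 17)/(10*(3*k + 13)).
Check: Δs_k = 3*(-3*k - 13)/(k**5 + 17*k**4 + 107*k**3 + 307*k**2 + 396*k + 180). ✓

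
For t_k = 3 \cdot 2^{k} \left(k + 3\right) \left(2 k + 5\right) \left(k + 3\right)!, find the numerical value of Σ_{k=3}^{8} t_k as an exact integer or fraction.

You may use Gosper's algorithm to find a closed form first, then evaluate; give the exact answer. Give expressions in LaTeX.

The ratio is (k + 4)**2*(4*k + 14)/((k + 3)*(2*k + 5)).
Gosper form: A/B · C(k+1)/C(k) with A=2*k + 8, B=1, C=k**2 + 11*k/2 + 15/2.
Solve (2*k + 8)·f(k+1) − (1)·f(k) = k**2 + 11*k/2 + 15/2.
Bound: deg f ≤ 1.
Solving with deg f ≤ 1: f(k) = (k + 1)/2.
Then R = B(k−1)f/C = (k + 1)/((k + 3)*(2*k + 5)), so s_k = R(k)·t_k = 3*2**k*(k + 1)*factorial(k + 3).
s_(k+1) − s_k = 3*2**k*(k + 3)*(2*k + 5)*factorial(k + 3) = t_k.
Σ_(k=3)^(8) t_k = s_(9) − s_(3) = 7357464576000 − (69120) = 7357464506880.

Σ = 7357464506880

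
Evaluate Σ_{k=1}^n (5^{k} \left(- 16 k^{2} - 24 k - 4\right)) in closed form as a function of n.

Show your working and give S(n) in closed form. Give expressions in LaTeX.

The ratio is 5*(4*k**2 + 14*k + 11)/(4*k**2 + 6*k + 1).
So A=5 and B=1, with C=k**2 + 3*k/2 + 1/4.
f must satisfy (5)·f(k+1) − (1)·f(k) = k**2 + 3*k/2 + 1/4.
Degrees (0,0,2) ⇒ d ≤ 2.
Match coefficients ⇒ f(k) = (2*k - 1)**2/16.
Get s_k = R·t_k = 5**k*(-4*k**2 + 4*k - 1) with R(k) = B(k−1)f(k)/C(k) = (2*k - 1)**2/(4*(4*k**2 + 6*k + 1)).
Check: Δs_k = 5**k*(-16*k**2 - 24*k - 4). ✓
Σ_(k=1)^n t_k = s_(n+1) − s_(1) = (5**(n + 1)*(-4*n**2 - 4*n - 1)) − (-5), i.e. -20*5**n*n**2 - 20*5**n*n - 5*5**n + 5.

S(n) = - 20 \cdot 5^{n} n^{2} - 20 \cdot 5^{n} n - 5 \cdot 5^{n} + 5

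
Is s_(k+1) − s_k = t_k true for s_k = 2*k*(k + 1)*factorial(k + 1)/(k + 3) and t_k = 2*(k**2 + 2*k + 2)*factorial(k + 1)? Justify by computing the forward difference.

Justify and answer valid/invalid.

s_(k+1) = 2*(k + 1)*(k + 2)*factorial(k + 2)/(k + 4)
s_(k+1) − s_k = 2*(k + 1)*(k**3 + 6*k**2 + 12*k + 12)*factorial(k + 1)/((k + 3)*(k + 4))
(s_(k+1) − s_k) − t_k = -4*(k**3 + 5*k**2 + 7*k + 6)*factorial(k + 1)/((k + 3)*(k + 4))

Invalid: residual -4*(k**3 + 5*k**2 + 7*k + 6)*factorial(k + 1)/((k + 3)*(k + 4)) ≠ 0.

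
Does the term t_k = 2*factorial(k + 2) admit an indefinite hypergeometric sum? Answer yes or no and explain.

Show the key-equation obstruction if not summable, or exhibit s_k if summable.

Ratio r(k) = k + 3.
A = k + 3, B = 1, C = 1.
Key eq: (k + 3)·f(k+1) = (1)·f(k) + (1).
deg f ≤ -1 (via 1,0,0).
Negative degree bound (-1): no f exists, t_k not Gosper-summable.

No; the degree bound rules out any f.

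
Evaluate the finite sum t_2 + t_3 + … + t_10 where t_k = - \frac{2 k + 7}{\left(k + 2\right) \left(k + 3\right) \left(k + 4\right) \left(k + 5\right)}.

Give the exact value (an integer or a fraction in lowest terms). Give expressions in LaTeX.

Compute t_(k+1)/t_k: get (k + 2)*(2*k + 9)/((k + 6)*(2*k + 7)).
Gosper form: A/B · C(k+1)/C(k) with A=k + 2, B=k + 6, C=k + 7/2.
Key eq: (k + 2)·f(k+1) = (k + 5)·f(k) + (k + 7/2).
Degrees (1,1,1) ⇒ d ≤ 3.
Solving with deg f ≤ 3: f(k) = k*(k + 3)*(k + 6)/16.
R(k) = B(k−1)·f(k)/C(k) = k*(k + 3)*(k + 5)*(k + 6)/(8*(2*k + 7)); s_k = R·t_k = k*(-k - 6)/(8*(k**2 + 6*k + 8)).
s_(k+1) − s_k = (-2*k - 7)/(k**4 + 14*k**3 + 71*k**2 + 154*k + 120) = t_k.
Sum = s_(11) − s_(2); s_(11) = -187/1560, s_(2) = -1/12 ⇒ -19/520.

Σ = -19/520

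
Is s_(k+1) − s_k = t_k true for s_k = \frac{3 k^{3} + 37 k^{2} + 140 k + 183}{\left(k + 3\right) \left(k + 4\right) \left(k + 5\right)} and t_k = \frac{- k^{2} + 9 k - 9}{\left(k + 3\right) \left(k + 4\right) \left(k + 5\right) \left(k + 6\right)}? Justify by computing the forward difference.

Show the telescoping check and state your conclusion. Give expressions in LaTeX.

s_(k+1) = (140*k + 3*(k + 1)**3 + 37*(k + 1)**2 + 323)/((k + 4)*(k + 5)*(k + 6))
s_(k+1) − s_k = (-k**2 + 9*k - 9)/(k**4 + 18*k**3 + 119*k**2 + 342*k + 360)
(s_(k+1) − s_k) − t_k = 0

valid; difference matches t_k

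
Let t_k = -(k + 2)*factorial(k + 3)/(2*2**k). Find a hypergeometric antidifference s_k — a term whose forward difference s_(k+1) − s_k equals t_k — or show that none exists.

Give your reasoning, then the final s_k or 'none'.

s_k = -factorial(k + 3)/2**k

t_(k+1)/t_k = (k + 3)*(k + 4)/(2*(k + 2)).
Factor: A=k/2 + 2; B=1; C=k + 2.
f must satisfy (k/2 + 2)·f(k+1) − (1)·f(k) = k + 2.
From deg A=1, deg B=0, deg C=1: d=0.
Coefficient equations give f(k) = 2.
Certificate R = B(k−1)f/C = 2/(k + 2) gives s_k = -factorial(k + 3)/2**k.
Check: Δs_k = -(k + 2)*factorial(k + 3)/(2*2**k). ✓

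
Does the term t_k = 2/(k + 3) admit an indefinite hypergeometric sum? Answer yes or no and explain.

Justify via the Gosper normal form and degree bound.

Ratio r(k) = (k + 3)/(k + 4).
Factor: A=k + 3; B=k + 4; C=1.
f must satisfy (k + 3)·f(k+1) − (k + 3)·f(k) = 1.
Degrees (1,1,0) ⇒ d ≤ 0.
Put f(k) = c0: A·f(k+1) − B(k−1)·f(k) − C = -1; need -1 = 0 — inconsistent ⇒ no f, not summable.

No — the linear system for f has no solution.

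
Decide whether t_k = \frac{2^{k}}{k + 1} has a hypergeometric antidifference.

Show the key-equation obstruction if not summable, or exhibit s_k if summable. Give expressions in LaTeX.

No — key equation has no polynomial f.

Compute t_(k+1)/t_k: get 2*(k + 1)/(k + 2).
Take A(k)=2*k + 2, B(k)=k + 2, C(k)=1.
Set up (2*k + 2)·f(k+1) − (k + 1)·f(k) − (1) = 0.
d = -1 from the (1,1,0) case.
d = -1 < 0 ⇒ no nonzero polynomial f; not summable.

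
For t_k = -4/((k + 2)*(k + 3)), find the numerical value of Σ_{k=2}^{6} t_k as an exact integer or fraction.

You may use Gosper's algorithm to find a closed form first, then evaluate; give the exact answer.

Step 1: r(k) = (k + 2)/(k + 4).
Normal form (A,B,C) = (k + 2, k + 4, 1).
Key eq: (k + 2)·f(k+1) = (k + 3)·f(k) + (1).
deg f ≤ 1 (via 1,1,0).
Coefficient equations give f(k) = k/2.
Then R = B(k−1)f/C = k*(k + 3)/2, so s_k = R(k)·t_k = -2*k/(k + 2).
Verify: -4/(k**2 + 5*k + 6) matches t_k.
Evaluate s at k=7 and k=2: -14/9 and -1; difference -5/9.

Σ = -5/9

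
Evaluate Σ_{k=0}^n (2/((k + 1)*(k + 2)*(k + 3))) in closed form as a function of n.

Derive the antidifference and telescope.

S(n) = (n**2 + 5*n + 4)/(2*(n**2 + 5*n + 6))

Step 1: r(k) = (k + 1)/(k + 4).
Take A(k)=k + 1, B(k)=k + 4, C(k)=1.
f must satisfy (k + 1)·f(k+1) − (k + 3)·f(k) = 1.
Degrees (1,1,0) ⇒ d ≤ 2.
A polynomial solution: f(k) = k*(k + 3)/4.
Then R = B(k−1)f/C = k*(k + 3)**2/4, so s_k = R(k)·t_k = k*(k + 3)/(2*(k + 1)*(k + 2)).
s_(k+1) − s_k = 2/(k**3 + 6*k**2 + 11*k + 6) = t_k.
Evaluate: s_(n+1) = (n**2 + 5*n + 4)/(2*(n**2 + 5*n + 6)); subtract s_(0) = 0 ⇒ S(n) = (n**2 + 5*n + 4)/(2*(n**2 + 5*n + 6)).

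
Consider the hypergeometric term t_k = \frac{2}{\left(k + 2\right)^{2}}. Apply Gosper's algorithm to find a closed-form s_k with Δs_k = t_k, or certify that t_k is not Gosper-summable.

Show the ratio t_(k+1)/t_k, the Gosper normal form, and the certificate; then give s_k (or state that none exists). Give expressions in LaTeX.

The ratio is (k + 2)**2/(k + 3)**2.
Gosper form: A/B · C(k+1)/C(k) with A=k**2 + 4*k + 4, B=k**2 + 6*k + 9, C=1.
Set up (k**2 + 4*k + 4)·f(k+1) − (k**2 + 4*k + 4)·f(k) − (1) = 0.
Degrees (2,2,0) ⇒ d ≤ 0.
f = c0 ⇒ A·f(k+1) − B(k−1)·f(k) − C = -1. The system {-1 = 0} is inconsistent; no antidifference.

no hypergeometric antidifference exists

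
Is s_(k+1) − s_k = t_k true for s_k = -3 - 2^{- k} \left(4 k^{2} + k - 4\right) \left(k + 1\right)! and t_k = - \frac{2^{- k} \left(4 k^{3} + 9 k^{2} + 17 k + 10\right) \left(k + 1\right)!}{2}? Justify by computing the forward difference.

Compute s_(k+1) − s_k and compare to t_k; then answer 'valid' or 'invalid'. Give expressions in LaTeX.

s_(k+1) = -2**(-k - 1)*(k + 4*(k + 1)**2 - 3)*factorial(k + 2) - 3
s_(k+1) − s_k = -(4*k**3 + 9*k**2 + 17*k + 10)*factorial(k + 1)/(2*2**k)
(s_(k+1) − s_k) − t_k = 0

valid; difference matches t_k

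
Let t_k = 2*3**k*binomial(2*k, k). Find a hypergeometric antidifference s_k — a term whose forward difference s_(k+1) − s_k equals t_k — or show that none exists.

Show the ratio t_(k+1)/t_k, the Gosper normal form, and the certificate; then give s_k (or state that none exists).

no hypergeometric antidifference exists

t_(k+1)/t_k = 6*(2*k + 1)/(k + 1).
So A=12*k + 6 and B=k + 1, with C=1.
Key eq: (12*k + 6)·f(k+1) = (k)·f(k) + (1).
d = -1 from the (1,1,0) case.
d = -1 < 0 ⇒ no nonzero polynomial f; not summable.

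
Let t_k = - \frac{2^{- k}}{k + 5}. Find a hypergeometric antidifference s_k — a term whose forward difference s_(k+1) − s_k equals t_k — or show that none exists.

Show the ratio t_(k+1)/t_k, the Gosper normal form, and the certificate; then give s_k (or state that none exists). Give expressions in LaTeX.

none — t_k is not Gosper-summable

The ratio is (k + 5)/(2*(k + 6)).
Gosper form: A/B · C(k+1)/C(k) with A=k/2 + 5/2, B=k + 6, C=1.
Set up (k/2 + 5/2)·f(k+1) − (k + 5)·f(k) − (1) = 0.
Degrees (1,1,0) ⇒ d ≤ -1.
deg f ≤ -1 is impossible — no certificate.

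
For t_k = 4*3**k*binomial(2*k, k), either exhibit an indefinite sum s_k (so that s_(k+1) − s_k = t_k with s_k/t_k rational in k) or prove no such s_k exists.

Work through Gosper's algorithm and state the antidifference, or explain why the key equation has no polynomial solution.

none — t_k is not Gosper-summable

r(k) = 6*(2*k + 1)/(k + 1) after simplifying.
Factor: A=12*k + 6; B=k + 1; C=1.
Need (12*k + 6)·f(k+1) − (k)·f(k) = 1.
deg f ≤ -1 (via 1,1,0).
deg f ≤ -1 is impossible — no certificate.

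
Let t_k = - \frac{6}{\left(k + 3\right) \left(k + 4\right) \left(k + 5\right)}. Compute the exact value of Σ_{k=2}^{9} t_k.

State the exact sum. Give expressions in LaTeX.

Σ = -38/455

Step 1: r(k) = (k + 3)/(k + 6).
So A=k + 3 and B=k + 6, with C=1.
Key eq: (k + 3)·f(k+1) = (k + 5)·f(k) + (1).
Bound: deg f ≤ 2.
Match coefficients ⇒ f(k) = k*(k + 7)/24.
Certificate R = B(k−1)f/C = k*(k + 5)*(k + 7)/24 gives s_k = k*(-k - 7)/(4*(k + 3)*(k + 4)).
Δs = -6/(k**3 + 12*k**2 + 47*k + 60), as required.
Telescoping: Σ = s_(10) − s_(2) = -85/364 − (-3/20) = -38/455.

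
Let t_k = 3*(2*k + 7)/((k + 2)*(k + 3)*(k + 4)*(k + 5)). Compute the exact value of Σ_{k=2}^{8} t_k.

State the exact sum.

r(k) = (k + 2)*(2*k + 9)/((k + 6)*(2*k + 7)) after simplifying.
Gosper form: A/B · C(k+1)/C(k) with A=k + 2, B=k + 6, C=k + 7/2.
Key eq: (k + 2)·f(k+1) = (k + 5)·f(k) + (k + 7/2).
Degrees (1,1,1) ⇒ d ≤ 3.
Solving with deg f ≤ 3: f(k) = k*(k + 3)*(k + 6)/16.
R(k) = B(k−1)·f(k)/C(k) = k*(k + 3)*(k + 5)*(k + 6)/(8*(2*k + 7)); s_k = R·t_k = 3*k*(k + 6)/(8*(k**2 + 6*k + 8)).
Verify: 3*(2*k + 7)/(k**4 + 14*k**3 + 71*k**2 + 154*k + 120) matches t_k.
Evaluate s at k=9 and k=2: 405/1144 and 1/4; difference 119/1144.

Σ = 119/1144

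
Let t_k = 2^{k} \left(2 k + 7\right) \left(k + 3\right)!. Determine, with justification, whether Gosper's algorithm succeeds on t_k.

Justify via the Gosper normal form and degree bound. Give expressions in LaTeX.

Ratio r(k) = 2*(k + 4)*(2*k + 9)/(2*k + 7).
Take A(k)=2*k + 8, B(k)=1, C(k)=k + 7/2.
Solve (2*k + 8)·f(k+1) − (1)·f(k) = k + 7/2.
d = 0 from the (1,0,1) case.
A polynomial solution: f(k) = 1/2.
So s_k = (B(k−1)f/C)·t_k = (1/(2*k + 7))·t_k = 2**k*factorial(k + 3).
Check: Δs_k = 2**k*(2*k + 7)*factorial(k + 3). ✓

Yes. s_k = 2^{k} \left(k + 3\right)!.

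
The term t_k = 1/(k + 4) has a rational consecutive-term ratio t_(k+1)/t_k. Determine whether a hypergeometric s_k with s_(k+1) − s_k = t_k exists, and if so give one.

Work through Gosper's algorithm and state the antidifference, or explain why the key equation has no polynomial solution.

none — t_k is not Gosper-summable

Step 1: r(k) = (k + 4)/(k + 5).
Factor: A=k + 4; B=k + 5; C=1.
Solve (k + 4)·f(k+1) − (k + 4)·f(k) = 1.
From deg A=1, deg B=1, deg C=0: d=0.
f = c0 ⇒ A·f(k+1) − B(k−1)·f(k) − C = -1. The system {-1 = 0} is inconsistent; no antidifference.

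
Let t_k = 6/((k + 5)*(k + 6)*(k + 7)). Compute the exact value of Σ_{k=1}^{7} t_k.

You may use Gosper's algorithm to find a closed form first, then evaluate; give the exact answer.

Σ = 5/91

Ratio r(k) = (k + 5)/(k + 8).
A = k + 5, B = k + 8, C = 1.
Need (k + 5)·f(k+1) − (k + 7)·f(k) = 1.
Bound: deg f ≤ 2.
Coefficient equations give f(k) = k*(k + 11)/60.
Get s_k = R·t_k = k*(k + 11)/(10*(k + 5)*(k + 6)) with R(k) = B(k−1)f(k)/C(k) = k*(k + 7)*(k + 11)/60.
Verify: 6/(k**3 + 18*k**2 + 107*k + 210) matches t_k.
Σ_(k=1)^(7) t_k = s_(8) − s_(1) = 38/455 − (1/35) = 5/91.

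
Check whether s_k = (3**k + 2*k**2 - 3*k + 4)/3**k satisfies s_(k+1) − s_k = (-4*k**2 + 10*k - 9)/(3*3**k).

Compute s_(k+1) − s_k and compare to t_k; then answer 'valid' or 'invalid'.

valid (s_(k+1) − s_k reduces to t_k)

s_(k+1) = (3*3**k + 2*k**2 + k + 3)/(3*3**k)
s_(k+1) − s_k = (-4*k**2 + 10*k - 9)/(3*3**k)
(s_(k+1) − s_k) − t_k = 0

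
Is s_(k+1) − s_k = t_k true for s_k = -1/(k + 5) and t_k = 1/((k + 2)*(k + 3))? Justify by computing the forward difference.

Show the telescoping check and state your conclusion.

s_(k+1) = -1/(k + 6)
s_(k+1) − s_k = 1/((k + 5)*(k + 6))
(s_(k+1) − s_k) − t_k = 6*(-k - 4)/(k**4 + 16*k**3 + 91*k**2 + 216*k + 180)

Invalid: residual 6*(-k - 4)/(k**4 + 16*k**3 + 91*k**2 + 216*k + 180) ≠ 0.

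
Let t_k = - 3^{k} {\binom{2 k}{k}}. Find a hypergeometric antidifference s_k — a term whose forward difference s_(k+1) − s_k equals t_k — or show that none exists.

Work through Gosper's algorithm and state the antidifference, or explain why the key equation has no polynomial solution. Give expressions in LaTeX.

none — t_k is not Gosper-summable

Compute t_(k+1)/t_k: get 6*(2*k + 1)/(k + 1).
Normal form (A,B,C) = (12*k + 6, k + 1, 1).
Need (12*k + 6)·f(k+1) − (k)·f(k) = 1.
Bound: deg f ≤ -1.
Negative degree bound (-1): no f exists, t_k not Gosper-summable.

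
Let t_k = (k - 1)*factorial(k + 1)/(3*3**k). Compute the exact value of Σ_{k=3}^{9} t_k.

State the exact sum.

Σ = 492152/729

The ratio is k*(k + 2)/(3*(k - 1)).
Normal form (A,B,C) = (k/3 + 2/3, 1, k - 1).
Key eq: (k/3 + 2/3)·f(k+1) = (1)·f(k) + (k - 1).
d = 0 from the (1,0,1) case.
Match coefficients ⇒ f(k) = 3.
R(k) = B(k−1)·f(k)/C(k) = 3/(k - 1); s_k = R·t_k = factorial(k + 1)/3**k.
Δs = (k - 1)*factorial(k + 1)/(3*3**k), as required.
Evaluate s at k=10 and k=3: 492800/729 and 8/9; difference 492152/729.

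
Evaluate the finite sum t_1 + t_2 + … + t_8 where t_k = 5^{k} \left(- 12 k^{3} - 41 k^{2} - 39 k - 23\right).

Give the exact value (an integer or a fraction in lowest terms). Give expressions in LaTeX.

Step 1: r(k) = 5*(12*k**3 + 77*k**2 + 157*k + 115)/(12*k**3 + 41*k**2 + 39*k + 23).
Normal form (A,B,C) = (5, 1, k**3 + 41*k**2/12 + 13*k/4 + 23/12).
Solve (5)·f(k+1) − (1)·f(k) = k**3 + 41*k**2/12 + 13*k/4 + 23/12.
Bound: deg f ≤ 3.
Solve for f: f(k) = (3*k + 2)*(k**2 - k + 1)/12 (degree 3 ≤ 3).
Get s_k = R·t_k = 5**k*(-3*k**3 + k**2 - k - 2) with R(k) = B(k−1)f(k)/C(k) = (3*k + 2)*(k**2 - k + 1)/(12*k**3 + 41*k**2 + 39*k + 23).
Verify: 5**k*(-12*k**3 - 41*k**2 - 39*k - 23) matches t_k.
Sum = s_(9) − s_(1); s_(9) = -4134765625, s_(1) = -25 ⇒ -4134765600.

Σ = -4134765600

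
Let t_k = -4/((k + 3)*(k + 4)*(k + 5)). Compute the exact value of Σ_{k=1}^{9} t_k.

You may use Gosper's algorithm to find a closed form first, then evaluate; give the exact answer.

Σ = -81/910

The ratio is (k + 3)/(k + 6).
Factor: A=k + 3; B=k + 6; C=1.
Set up (k + 3)·f(k+1) − (k + 5)·f(k) − (1) = 0.
Degrees (1,1,0) ⇒ d ≤ 2.
Solve for f: f(k) = k*(k + 7)/24 (degree 2 ≤ 2).
Get s_k = R·t_k = k*(-k - 7)/(6*(k + 3)*(k + 4)) with R(k) = B(k−1)f(k)/C(k) = k*(k + 5)*(k + 7)/24.
Δs = -4/(k**3 + 12*k**2 + 47*k + 60), as required.
Σ_(k=1)^(9) t_k = s_(10) − s_(1) = -85/546 − (-1/15) = -81/910.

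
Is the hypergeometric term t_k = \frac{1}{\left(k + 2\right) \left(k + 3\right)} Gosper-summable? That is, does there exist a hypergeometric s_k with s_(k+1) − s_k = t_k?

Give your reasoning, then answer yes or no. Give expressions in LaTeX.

Yes. s_k = \frac{k}{2 \left(k + 2\right)}.

t_(k+1)/t_k = (k + 2)/(k + 4).
A = k + 2, B = k + 4, C = 1.
Key eq: (k + 2)·f(k+1) = (k + 3)·f(k) + (1).
Bound: deg f ≤ 1.
A polynomial solution: f(k) = k/2.
R(k) = B(k−1)·f(k)/C(k) = k*(k + 3)/2; s_k = R·t_k = k/(2*(k + 2)).
s_(k+1) − s_k = 1/(k**2 + 5*k + 6) = t_k.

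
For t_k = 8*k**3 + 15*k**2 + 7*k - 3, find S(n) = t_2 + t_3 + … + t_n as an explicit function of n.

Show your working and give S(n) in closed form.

S(n) = 2*n**4 + 9*n**3 + 13*n**2 + 3*n - 27

r(k) = (8*k**3 + 39*k**2 + 61*k + 27)/(8*k**3 + 15*k**2 + 7*k - 3) after simplifying.
So A=1 and B=1, with C=k**3 + 15*k**2/8 + 7*k/8 - 3/8.
Set up (1)·f(k+1) − (1)·f(k) − (k**3 + 15*k**2/8 + 7*k/8 - 3/8) = 0.
From deg A=0, deg B=0, deg C=3: d=4.
Solve for f: f(k) = k*(2*k**3 + k**2 - 2*k - 4)/8 (degree 4 ≤ 4).
Get s_k = R·t_k = k*(2*k**3 + k**2 - 2*k - 4) with R(k) = B(k−1)f(k)/C(k) = k*(2*k**3 + k**2 - 2*k - 4)/(8*k**3 + 15*k**2 + 7*k - 3).
Verify: 8*k**3 + 15*k**2 + 7*k - 3 matches t_k.
s_(n+1) = 2*n**4 + 9*n**3 + 13*n**2 + 3*n - 3 and s_(2) = 24, so S(n) = 2*n**4 + 9*n**3 + 13*n**2 + 3*n - 27.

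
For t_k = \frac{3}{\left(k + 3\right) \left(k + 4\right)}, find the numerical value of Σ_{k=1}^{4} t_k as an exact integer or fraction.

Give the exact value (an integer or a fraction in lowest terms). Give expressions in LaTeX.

Σ = 3/8

Step 1: r(k) = (k + 3)/(k + 5).
Gosper form: A/B · C(k+1)/C(k) with A=k + 3, B=k + 5, C=1.
Set up (k + 3)·f(k+1) − (k + 4)·f(k) − (1) = 0.
deg f ≤ 1 (via 1,1,0).
Solve for f: f(k) = k/3 (degree 1 ≤ 1).
Get s_k = R·t_k = k/(k + 3) with R(k) = B(k−1)f(k)/C(k) = k*(k + 4)/3.
Verify: 3/(k**2 + 7*k + 12) matches t_k.
Sum = s_(5) − s_(1); s_(5) = 5/8, s_(1) = 1/4 ⇒ 3/8.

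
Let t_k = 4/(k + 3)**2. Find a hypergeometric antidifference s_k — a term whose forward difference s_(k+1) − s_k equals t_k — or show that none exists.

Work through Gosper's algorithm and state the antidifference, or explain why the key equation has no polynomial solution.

no hypergeometric antidifference exists

r(k) = (k + 3)**2/(k + 4)**2 after simplifying.
So A=k**2 + 6*k + 9 and B=k**2 + 8*k + 16, with C=1.
f must satisfy (k**2 + 6*k + 9)·f(k+1) − (k**2 + 6*k + 9)·f(k) = 1.
d = 0 from the (2,2,0) case.
Put f(k) = c0: A·f(k+1) − B(k−1)·f(k) − C = -1; need -1 = 0 — inconsistent ⇒ no f, not summable.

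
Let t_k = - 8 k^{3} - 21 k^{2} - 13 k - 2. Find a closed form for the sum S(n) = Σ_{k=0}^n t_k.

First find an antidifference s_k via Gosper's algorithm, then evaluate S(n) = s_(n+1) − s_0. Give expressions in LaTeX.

S(n) = - 2 n^{4} - 11 n^{3} - 19 n^{2} - 12 n - 2

t_(k+1)/t_k = (8*k**3 + 45*k**2 + 79*k + 44)/(8*k**3 + 21*k**2 + 13*k + 2).
Gosper form: A/B · C(k+1)/C(k) with A=1, B=1, C=k**3 + 21*k**2/8 + 13*k/8 + 1/4.
Solve (1)·f(k+1) − (1)·f(k) = k**3 + 21*k**2/8 + 13*k/8 + 1/4.
d = 4 from the (0,0,3) case.
Solve for f: f(k) = k*(2*k**3 + 3*k**2 - 2*k - 1)/8 (degree 4 ≤ 4).
Certificate R = B(k−1)f/C = k*(2*k**3 + 3*k**2 - 2*k - 1)/(8*k**3 + 21*k**2 + 13*k + 2) gives s_k = k*(-2*k**3 - 3*k**2 + 2*k + 1).
Check: Δs_k = -8*k**3 - 21*k**2 - 13*k - 2. ✓
Telescope: S(n) = s_(n+1) − s_(0) = -2*n**4 - 11*n**3 - 19*n**2 - 12*n - 2 − (0) = -2*n**4 - 11*n**3 - 19*n**2 - 12*n - 2.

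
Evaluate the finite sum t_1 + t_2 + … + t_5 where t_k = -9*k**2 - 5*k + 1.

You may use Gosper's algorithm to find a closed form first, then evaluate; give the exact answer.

Step 1: r(k) = (9*k**2 + 23*k + 13)/(9*k**2 + 5*k - 1).
So A=1 and B=1, with C=k**2 + 5*k/9 - 1/9.
Set up (1)·f(k+1) − (1)·f(k) − (k**2 + 5*k/9 - 1/9) = 0.
From deg A=0, deg B=0, deg C=2: d=3.
A polynomial solution: f(k) = k*(3*k**2 - 2*k - 2)/9.
So s_k = (B(k−1)f/C)·t_k = (k*(3*k**2 - 2*k - 2)/(9*k**2 + 5*k - 1))·t_k = k*(-3*k**2 + 2*k + 2).
Check: Δs_k = -9*k**2 - 5*k + 1. ✓
Σ_(k=1)^(5) t_k = s_(6) − s_(1) = -564 − (1) = -565.

Σ = -565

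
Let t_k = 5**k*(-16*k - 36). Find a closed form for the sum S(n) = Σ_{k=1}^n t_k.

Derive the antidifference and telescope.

S(n) = -20*5**n*n - 40*5**n + 40

The ratio is 5*(4*k + 13)/(4*k + 9).
Take A(k)=5, B(k)=1, C(k)=k + 9/4.
Set up (5)·f(k+1) − (1)·f(k) − (k + 9/4) = 0.
From deg A=0, deg B=0, deg C=1: d=1.
Solve for f: f(k) = (k + 1)/4 (degree 1 ≤ 1).
Get s_k = R·t_k = -4*5**k*(k + 1) with R(k) = B(k−1)f(k)/C(k) = (k + 1)/(4*k + 9).
s_(k+1) − s_k = 5**k*(-16*k - 36) = t_k.
Evaluate: s_(n+1) = 20*5**n*(-n - 2); subtract s_(1) = -40 ⇒ S(n) = -20*5**n*n - 40*5**n + 40.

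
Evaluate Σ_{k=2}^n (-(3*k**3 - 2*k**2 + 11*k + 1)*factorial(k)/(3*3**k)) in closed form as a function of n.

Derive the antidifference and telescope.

t_(k+1)/t_k = (3*k**4 + 10*k**3 + 23*k**2 + 29*k + 13)/(3*(3*k**3 - 2*k**2 + 11*k + 1)).
Gosper form: A/B · C(k+1)/C(k) with A=k/3 + 1/3, B=1, C=k**3 - 2*k**2/3 + 11*k/3 + 1/3.
Need (k/3 + 1/3)·f(k+1) − (1)·f(k) = k**3 - 2*k**2/3 + 11*k/3 + 1/3.
deg f ≤ 2 (via 1,0,3).
A polynomial solution: f(k) = k*(3*k - 2).
Get s_k = R·t_k = -k*(3*k - 2)*factorial(k)/3**k with R(k) = B(k−1)f(k)/C(k) = 3*k*(3*k - 2)/(3*k**3 - 2*k**2 + 11*k + 1).
Δs = -(3*k**3 - 2*k**2 + 11*k + 1)*factorial(k)/(3*3**k), as required.
s_(n+1) = -3**(-n - 1)*(n + 1)*(3*n + 1)*factorial(n + 1) and s_(2) = -16/9, so S(n) = 3**(-n - 2)*(16*3**n - 9*n**3*factorial(n) - 21*n**2*factorial(n) - 15*n*factorial(n) - 3*factorial(n)).

S(n) = 3**(-n - 2)*(16*3**n - 9*n**3*factorial(n) - 21*n**2*factorial(n) - 15*n*factorial(n) - 3*factorial(n))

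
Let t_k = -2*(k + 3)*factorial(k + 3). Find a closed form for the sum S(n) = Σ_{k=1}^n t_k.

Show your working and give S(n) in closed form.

S(n) = 48 - 2*factorial(n + 4)

Compute t_(k+1)/t_k: get (k + 4)**2/(k + 3).
Gosper form: A/B · C(k+1)/C(k) with A=k + 4, B=1, C=k + 3.
Solve (k + 4)·f(k+1) − (1)·f(k) = k + 3.
Degrees (1,0,1) ⇒ d ≤ 0.
Solve for f: f(k) = 1 (degree 0 ≤ 0).
So s_k = (B(k−1)f/C)·t_k = (1/(k + 3))·t_k = -2*factorial(k + 3).
Δs = -2*(k + 3)*factorial(k + 3), as required.
s_(n+1) = -2*factorial(n + 4) and s_(1) = -48, so S(n) = 48 - 2*factorial(n + 4).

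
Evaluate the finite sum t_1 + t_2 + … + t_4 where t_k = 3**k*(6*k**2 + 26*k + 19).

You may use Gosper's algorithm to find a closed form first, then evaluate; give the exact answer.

Step 1: r(k) = 3*(6*k**2 + 38*k + 51)/(6*k**2 + 26*k + 19).
So A=3 and B=1, with C=k**2 + 13*k/3 + 19/6.
f must satisfy (3)·f(k+1) − (1)·f(k) = k**2 + 13*k/3 + 19/6.
From deg A=0, deg B=0, deg C=2: d=2.
Match coefficients ⇒ f(k) = (3*k**2 + 4*k - 1)/6.
So s_k = (B(k−1)f/C)·t_k = ((3*k**2 + 4*k - 1)/(6*k**2 + 26*k + 19))·t_k = 3**k*(3*k**2 + 4*k - 1).
s_(k+1) − s_k = 3**k*(6*k**2 + 26*k + 19) = t_k.
Telescoping: Σ = s_(5) − s_(1) = 22842 − (18) = 22824.

Σ = 22824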